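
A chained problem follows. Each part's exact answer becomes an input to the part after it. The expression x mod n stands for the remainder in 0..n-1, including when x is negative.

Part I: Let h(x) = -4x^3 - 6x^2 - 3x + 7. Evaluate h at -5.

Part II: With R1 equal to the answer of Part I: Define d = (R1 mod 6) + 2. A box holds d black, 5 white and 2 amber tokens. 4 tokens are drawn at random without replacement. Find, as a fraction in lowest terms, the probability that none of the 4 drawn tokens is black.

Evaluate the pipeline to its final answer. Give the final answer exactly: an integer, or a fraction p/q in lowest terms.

5/18

Part I: -4*(-5)^3 - 6*(-5)^2 - 3*(-5)^1 + 7 = (500) + (-150) + (15) + (7) = 372; answer 372
Part II: R1 = 372; d = 2; total draws C(9,4) = 126; favorable C(7,4) = 35; P = 5/18; answer 5/18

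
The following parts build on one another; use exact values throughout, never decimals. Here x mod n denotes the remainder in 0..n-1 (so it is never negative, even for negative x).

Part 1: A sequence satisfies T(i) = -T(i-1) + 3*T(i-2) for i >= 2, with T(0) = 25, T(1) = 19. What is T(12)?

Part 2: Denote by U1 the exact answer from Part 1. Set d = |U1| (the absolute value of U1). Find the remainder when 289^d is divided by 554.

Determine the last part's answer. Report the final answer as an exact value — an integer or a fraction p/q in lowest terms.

363

Part 1: T(2) = -1*(19) + 3*(25) = 56; iterating: T(2)=56, T(3)=1, T(4)=167, T(5)=-164, T(6)=665, T(7)=-1157, T(8)=3152, T(9)=-6623, T(10)=16079, T(11)=-35948, T(12)=84185; answer 84185
Part 2: U1 = 84185; d = 84185; squarings mod 554: 289^1=289, 289^2=421, 289^4=515, 289^8=413, 289^16=491, 289^32=91, 289^64=525, 289^128=287, 289^256=377, 289^512=305, 289^1024=507, 289^2048=547, 289^4096=49, 289^8192=185, 289^16384=431, 289^32768=171, 289^65536=433; 289^84185 = 289^1 * 289^8 * 289^16 * 289^64 * 289^128 * 289^2048 * 289^16384 * 289^65536 = 363 (mod 554); answer 363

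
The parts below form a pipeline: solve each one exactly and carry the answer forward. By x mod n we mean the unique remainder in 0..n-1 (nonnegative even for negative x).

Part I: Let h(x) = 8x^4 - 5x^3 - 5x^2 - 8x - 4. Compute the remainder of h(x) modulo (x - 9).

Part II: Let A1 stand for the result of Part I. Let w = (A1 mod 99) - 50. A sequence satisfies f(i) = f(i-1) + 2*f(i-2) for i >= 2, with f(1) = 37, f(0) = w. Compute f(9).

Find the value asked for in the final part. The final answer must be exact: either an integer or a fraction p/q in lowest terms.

6327

Part I: remainder = value at the root: 8*(9)^4 - 5*(9)^3 - 5*(9)^2 - 8*(9)^1 - 4 = (52488) + (-3645) + (-405) + (-72) + (-4) = 48362; answer 48362
Part II: A1 = 48362; w = 0; f(2) = 1*(37) + 2*(0) = 37; iterating: f(2)=37, f(3)=111, f(4)=185, f(5)=407, f(6)=777, f(7)=1591, f(8)=3145, f(9)=6327; answer 6327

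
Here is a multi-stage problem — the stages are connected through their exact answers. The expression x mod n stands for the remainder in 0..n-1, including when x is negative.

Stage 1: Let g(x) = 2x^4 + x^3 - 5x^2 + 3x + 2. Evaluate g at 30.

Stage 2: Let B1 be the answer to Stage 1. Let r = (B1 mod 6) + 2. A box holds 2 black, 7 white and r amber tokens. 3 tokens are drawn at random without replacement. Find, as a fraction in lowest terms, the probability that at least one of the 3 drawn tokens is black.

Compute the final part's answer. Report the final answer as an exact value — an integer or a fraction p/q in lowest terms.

Stage 1: 2*(30)^4 + 1*(30)^3 - 5*(30)^2 + 3*(30)^1 + 2 = (1620000) + (27000) + (-4500) + (90) + (2) = 1642592; answer 1642592
Stage 2: B1 = 1642592; r = 4; total draws C(13,3) = 286; complement C(11,3) = 165; favorable 286 - 165 = 121; P = 11/26; answer 11/26

11/26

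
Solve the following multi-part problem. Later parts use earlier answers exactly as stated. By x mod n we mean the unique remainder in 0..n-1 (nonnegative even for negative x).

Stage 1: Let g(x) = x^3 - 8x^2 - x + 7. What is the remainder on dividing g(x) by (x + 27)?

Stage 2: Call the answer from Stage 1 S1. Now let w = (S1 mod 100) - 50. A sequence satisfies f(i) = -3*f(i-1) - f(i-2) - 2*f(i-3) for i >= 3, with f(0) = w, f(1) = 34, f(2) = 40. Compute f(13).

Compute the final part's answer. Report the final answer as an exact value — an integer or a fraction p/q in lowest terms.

-2524896

Stage 1: remainder = value at the root: 1*(-27)^3 - 8*(-27)^2 - 1*(-27)^1 + 7 = (-19683) + (-5832) + (27) + (7) = -25481; answer -25481
Stage 2: S1 = -25481; w = -31; f(3) = -3*(40) - 1*(34) - 2*(-31) = -92; iterating: f(3)=-92, f(4)=168, f(5)=-492, f(6)=1492, f(7)=-4320, f(8)=12452, f(9)=-36020, f(10)=104248, f(11)=-301628, f(12)=872676, f(13)=-2524896; answer -2524896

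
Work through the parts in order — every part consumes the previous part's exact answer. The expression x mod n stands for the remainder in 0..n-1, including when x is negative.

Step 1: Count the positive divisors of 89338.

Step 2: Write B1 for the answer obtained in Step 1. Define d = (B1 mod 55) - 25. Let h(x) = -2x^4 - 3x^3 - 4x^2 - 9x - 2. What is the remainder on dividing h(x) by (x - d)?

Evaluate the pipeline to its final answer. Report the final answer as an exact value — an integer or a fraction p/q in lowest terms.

-153308

Step 1: 89338 = 2 * 19 * 2351; number of divisors = (1+1) * (1+1) * (1+1) = 8; answer 8
Step 2: B1 = 8; d = -17; remainder = value at the root: -2*(-17)^4 - 3*(-17)^3 - 4*(-17)^2 - 9*(-17)^1 - 2 = (-167042) + (14739) + (-1156) + (153) + (-2) = -153308; answer -153308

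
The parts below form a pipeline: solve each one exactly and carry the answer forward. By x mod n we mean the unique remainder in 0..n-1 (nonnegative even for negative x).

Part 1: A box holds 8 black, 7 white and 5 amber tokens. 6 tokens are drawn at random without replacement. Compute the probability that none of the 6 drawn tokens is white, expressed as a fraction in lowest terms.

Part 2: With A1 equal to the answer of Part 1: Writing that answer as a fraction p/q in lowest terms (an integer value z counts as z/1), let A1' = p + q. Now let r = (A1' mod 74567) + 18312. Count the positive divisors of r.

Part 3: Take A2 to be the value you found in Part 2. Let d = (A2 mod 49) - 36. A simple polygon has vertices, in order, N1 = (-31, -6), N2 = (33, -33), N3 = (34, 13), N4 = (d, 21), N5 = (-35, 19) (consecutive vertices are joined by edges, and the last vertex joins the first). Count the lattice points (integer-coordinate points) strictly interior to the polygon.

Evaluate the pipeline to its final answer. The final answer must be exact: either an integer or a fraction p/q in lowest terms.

2412

Part 1: total draws C(20,6) = 38760; favorable C(13,6) = 1716; P = 143/3230; answer 143/3230
Part 2: A1 = 143/3230; threaded value p + q = 3373; r = 21685; 21685 = 5 * 4337; number of divisors = (1+1) * (1+1) = 4; answer 4
Part 3: A2 = 4; d = -32; cross terms: (-31*-33 - 33*-6)=1221, (33*13 - 34*-33)=1551, (34*21 - -32*13)=1130, (-32*19 - -35*21)=127, (-35*-6 - -31*19)=799; twice the area = |4828| = 4828; area = 2414; boundary points = 1 + 1 + 2 + 1 + 1 = 6; strictly interior points = area - boundary/2 + 1 = 2412; answer 2412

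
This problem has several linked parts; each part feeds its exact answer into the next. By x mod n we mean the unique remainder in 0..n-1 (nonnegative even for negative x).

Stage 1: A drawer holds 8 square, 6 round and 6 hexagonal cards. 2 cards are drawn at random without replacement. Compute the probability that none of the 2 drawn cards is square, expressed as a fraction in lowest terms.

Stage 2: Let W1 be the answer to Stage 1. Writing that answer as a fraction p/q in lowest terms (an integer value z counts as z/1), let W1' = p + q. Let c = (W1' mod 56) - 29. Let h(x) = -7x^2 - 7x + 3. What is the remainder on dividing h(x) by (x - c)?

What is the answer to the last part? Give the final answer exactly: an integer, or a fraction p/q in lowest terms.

Stage 1: total draws C(20,2) = 190; favorable C(12,2) = 66; P = 33/95; answer 33/95
Stage 2: W1 = 33/95; threaded value p + q = 128; c = -13; remainder = value at the root: -7*(-13)^2 - 7*(-13)^1 + 3 = (-1183) + (91) + (3) = -1089; answer -1089

-1089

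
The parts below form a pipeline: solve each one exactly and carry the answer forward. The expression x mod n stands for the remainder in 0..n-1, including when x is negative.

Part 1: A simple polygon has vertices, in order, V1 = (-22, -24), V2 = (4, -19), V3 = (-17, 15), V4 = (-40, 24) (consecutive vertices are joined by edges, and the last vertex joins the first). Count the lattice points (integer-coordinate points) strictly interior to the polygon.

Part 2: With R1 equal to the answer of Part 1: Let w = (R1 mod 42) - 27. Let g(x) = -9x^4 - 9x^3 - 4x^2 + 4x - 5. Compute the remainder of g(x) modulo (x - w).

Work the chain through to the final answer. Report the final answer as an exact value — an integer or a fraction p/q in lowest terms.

Part 1: cross terms: (-22*-19 - 4*-24)=514, (4*15 - -17*-19)=-263, (-17*24 - -40*15)=192, (-40*-24 - -22*24)=1488; twice the area = |1931| = 1931; area = 1931/2; boundary points = 1 + 1 + 1 + 6 = 9; strictly interior points = area - boundary/2 + 1 = 962; answer 962
Part 2: R1 = 962; w = 11; remainder = value at the root: -9*(11)^4 - 9*(11)^3 - 4*(11)^2 + 4*(11)^1 - 5 = (-131769) + (-11979) + (-484) + (44) + (-5) = -144193; answer -144193

-144193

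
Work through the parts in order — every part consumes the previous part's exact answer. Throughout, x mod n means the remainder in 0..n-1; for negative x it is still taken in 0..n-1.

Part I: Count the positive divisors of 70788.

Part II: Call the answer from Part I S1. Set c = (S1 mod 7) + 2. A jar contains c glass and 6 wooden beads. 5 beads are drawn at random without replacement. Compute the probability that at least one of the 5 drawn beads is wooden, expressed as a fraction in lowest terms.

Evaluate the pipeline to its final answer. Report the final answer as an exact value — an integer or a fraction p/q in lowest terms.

461/462

Part I: 70788 = 2^2 * 3 * 17 * 347; number of divisors = (2+1) * (1+1) * (1+1) * (1+1) = 24; answer 24
Part II: S1 = 24; c = 5; total draws C(11,5) = 462; complement C(5,5) = 1; favorable 462 - 1 = 461; P = 461/462; answer 461/462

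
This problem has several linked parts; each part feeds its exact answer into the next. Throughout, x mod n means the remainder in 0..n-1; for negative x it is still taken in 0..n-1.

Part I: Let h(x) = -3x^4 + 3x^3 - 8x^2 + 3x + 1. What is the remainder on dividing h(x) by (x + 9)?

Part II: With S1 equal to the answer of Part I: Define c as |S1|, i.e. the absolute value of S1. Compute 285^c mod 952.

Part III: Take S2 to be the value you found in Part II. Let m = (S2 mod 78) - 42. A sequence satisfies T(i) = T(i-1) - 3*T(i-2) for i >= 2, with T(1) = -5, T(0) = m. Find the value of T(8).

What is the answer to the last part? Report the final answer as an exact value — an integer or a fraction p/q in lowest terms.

Part I: remainder = value at the root: -3*(-9)^4 + 3*(-9)^3 - 8*(-9)^2 + 3*(-9)^1 + 1 = (-19683) + (-2187) + (-648) + (-27) + (1) = -22544; answer -22544
Part II: S1 = -22544; c = 22544; squarings mod 952: 285^1=285, 285^2=305, 285^4=681, 285^8=137, 285^16=681, 285^32=137, 285^64=681, 285^128=137, 285^256=681, 285^512=137, 285^1024=681, 285^2048=137, 285^4096=681, 285^8192=137, 285^16384=681; 285^22544 = 285^16 * 285^2048 * 285^4096 * 285^16384 = 137 (mod 952); answer 137
Part III: S2 = 137; m = 17; T(2) = 1*(-5) - 3*(17) = -56; iterating: T(2)=-56, T(3)=-41, T(4)=127, T(5)=250, T(6)=-131, T(7)=-881, T(8)=-488; answer -488

-488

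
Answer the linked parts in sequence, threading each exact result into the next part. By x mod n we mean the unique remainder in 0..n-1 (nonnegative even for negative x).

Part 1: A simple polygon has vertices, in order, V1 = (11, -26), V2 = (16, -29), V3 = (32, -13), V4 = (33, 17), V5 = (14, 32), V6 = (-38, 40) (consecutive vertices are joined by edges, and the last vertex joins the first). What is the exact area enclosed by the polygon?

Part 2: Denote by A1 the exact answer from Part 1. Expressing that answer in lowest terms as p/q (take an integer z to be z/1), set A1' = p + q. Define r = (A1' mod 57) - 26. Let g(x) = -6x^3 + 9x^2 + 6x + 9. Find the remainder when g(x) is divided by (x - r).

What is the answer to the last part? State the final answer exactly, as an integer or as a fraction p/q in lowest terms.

6849

Part 1: cross terms: (11*-29 - 16*-26)=97, (16*-13 - 32*-29)=720, (32*17 - 33*-13)=973, (33*32 - 14*17)=818, (14*40 - -38*32)=1776, (-38*-26 - 11*40)=548; twice the area = |4932| = 4932; area = 2466; answer 2466
Part 2: A1 = 2466; threaded value p + q = 2467; r = -10; remainder = value at the root: -6*(-10)^3 + 9*(-10)^2 + 6*(-10)^1 + 9 = (6000) + (900) + (-60) + (9) = 6849; answer 6849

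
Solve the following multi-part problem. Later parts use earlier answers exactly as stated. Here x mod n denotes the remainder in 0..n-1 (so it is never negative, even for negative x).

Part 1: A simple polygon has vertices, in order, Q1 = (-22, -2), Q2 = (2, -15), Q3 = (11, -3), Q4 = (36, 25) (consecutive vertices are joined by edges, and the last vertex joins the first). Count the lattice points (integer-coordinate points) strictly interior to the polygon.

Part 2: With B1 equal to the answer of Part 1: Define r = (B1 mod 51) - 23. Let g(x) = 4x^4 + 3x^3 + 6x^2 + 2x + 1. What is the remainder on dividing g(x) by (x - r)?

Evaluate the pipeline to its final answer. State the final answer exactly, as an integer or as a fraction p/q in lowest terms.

55276

Part 1: cross terms: (-22*-15 - 2*-2)=334, (2*-3 - 11*-15)=159, (11*25 - 36*-3)=383, (36*-2 - -22*25)=478; twice the area = |1354| = 1354; area = 677; boundary points = 1 + 3 + 1 + 1 = 6; strictly interior points = area - boundary/2 + 1 = 675; answer 675
Part 2: B1 = 675; r = -11; remainder = value at the root: 4*(-11)^4 + 3*(-11)^3 + 6*(-11)^2 + 2*(-11)^1 + 1 = (58564) + (-3993) + (726) + (-22) + (1) = 55276; answer 55276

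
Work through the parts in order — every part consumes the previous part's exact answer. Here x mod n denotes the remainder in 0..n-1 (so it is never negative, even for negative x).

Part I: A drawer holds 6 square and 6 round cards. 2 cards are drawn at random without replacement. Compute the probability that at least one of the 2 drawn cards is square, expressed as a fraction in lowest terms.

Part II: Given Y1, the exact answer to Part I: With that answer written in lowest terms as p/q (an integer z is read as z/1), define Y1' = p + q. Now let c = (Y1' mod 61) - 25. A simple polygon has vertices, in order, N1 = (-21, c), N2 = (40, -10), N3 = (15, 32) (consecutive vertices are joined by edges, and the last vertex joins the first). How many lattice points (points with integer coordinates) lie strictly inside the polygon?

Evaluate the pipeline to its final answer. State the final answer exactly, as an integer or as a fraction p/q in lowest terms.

972

Part I: total draws C(12,2) = 66; complement C(6,2) = 15; favorable 66 - 15 = 51; P = 17/22; answer 17/22
Part II: Y1 = 17/22; threaded value p + q = 39; c = 14; cross terms: (-21*-10 - 40*14)=-350, (40*32 - 15*-10)=1430, (15*14 - -21*32)=882; twice the area = |1962| = 1962; area = 981; boundary points = 1 + 1 + 18 = 20; strictly interior points = area - boundary/2 + 1 = 972; answer 972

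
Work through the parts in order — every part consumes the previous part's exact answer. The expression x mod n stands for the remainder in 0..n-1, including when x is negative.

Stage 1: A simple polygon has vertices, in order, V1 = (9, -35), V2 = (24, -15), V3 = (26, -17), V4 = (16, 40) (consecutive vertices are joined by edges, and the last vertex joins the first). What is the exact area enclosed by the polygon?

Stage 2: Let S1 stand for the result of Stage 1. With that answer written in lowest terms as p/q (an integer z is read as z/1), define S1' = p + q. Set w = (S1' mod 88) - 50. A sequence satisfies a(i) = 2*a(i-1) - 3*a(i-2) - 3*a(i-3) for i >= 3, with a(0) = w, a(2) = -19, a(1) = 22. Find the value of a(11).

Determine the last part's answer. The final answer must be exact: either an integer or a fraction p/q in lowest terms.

-12347

Stage 1: cross terms: (9*-15 - 24*-35)=705, (24*-17 - 26*-15)=-18, (26*40 - 16*-17)=1312, (16*-35 - 9*40)=-920; twice the area = |1079| = 1079; area = 1079/2; answer 1079/2
Stage 2: S1 = 1079/2; threaded value p + q = 1081; w = -25; a(3) = 2*(-19) - 3*(22) - 3*(-25) = -29; iterating: a(3)=-29, a(4)=-67, a(5)=10, a(6)=308, a(7)=787, a(8)=620, a(9)=-2045, a(10)=-8311, a(11)=-12347; answer -12347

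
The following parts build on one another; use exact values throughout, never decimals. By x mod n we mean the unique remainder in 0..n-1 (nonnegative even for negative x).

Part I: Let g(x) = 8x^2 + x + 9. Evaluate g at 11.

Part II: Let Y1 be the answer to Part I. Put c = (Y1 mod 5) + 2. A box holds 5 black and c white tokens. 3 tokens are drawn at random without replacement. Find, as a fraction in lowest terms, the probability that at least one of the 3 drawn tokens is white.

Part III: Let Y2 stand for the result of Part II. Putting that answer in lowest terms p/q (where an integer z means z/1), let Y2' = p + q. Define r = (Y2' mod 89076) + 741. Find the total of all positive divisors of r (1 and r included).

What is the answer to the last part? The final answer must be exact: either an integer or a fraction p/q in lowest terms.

1344

Part I: 8*(11)^2 + 1*(11)^1 + 9 = (968) + (11) + (9) = 988; answer 988
Part II: Y1 = 988; c = 5; total draws C(10,3) = 120; complement C(5,3) = 10; favorable 120 - 10 = 110; P = 11/12; answer 11/12
Part III: Y2 = 11/12; threaded value p + q = 23; r = 764; 764 = 2^2 * 191; sigma = (1 + 2 + 4) * (1 + 191) = 7 * 192 = 1344; answer 1344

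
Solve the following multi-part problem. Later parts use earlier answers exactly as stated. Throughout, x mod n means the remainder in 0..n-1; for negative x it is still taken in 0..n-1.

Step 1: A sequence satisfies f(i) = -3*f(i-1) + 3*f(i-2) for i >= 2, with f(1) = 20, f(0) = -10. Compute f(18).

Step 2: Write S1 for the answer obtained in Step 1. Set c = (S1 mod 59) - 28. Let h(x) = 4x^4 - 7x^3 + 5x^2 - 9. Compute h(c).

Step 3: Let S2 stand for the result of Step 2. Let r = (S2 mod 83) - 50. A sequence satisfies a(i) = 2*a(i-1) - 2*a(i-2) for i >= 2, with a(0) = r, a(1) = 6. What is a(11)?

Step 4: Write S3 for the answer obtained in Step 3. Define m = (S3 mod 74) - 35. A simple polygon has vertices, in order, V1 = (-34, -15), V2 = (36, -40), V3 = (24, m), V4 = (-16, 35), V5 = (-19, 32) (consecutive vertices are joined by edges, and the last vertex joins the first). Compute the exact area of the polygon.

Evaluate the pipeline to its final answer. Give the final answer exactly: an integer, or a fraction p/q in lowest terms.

Step 1: f(2) = -3*(20) + 3*(-10) = -90; iterating: f(2)=-90, f(3)=330, f(4)=-1260, f(5)=4770, f(6)=-18090, f(7)=68580, f(8)=-260010, f(9)=985770, f(10)=-3737340, f(11)=14169330, f(12)=-53720010, f(13)=203668020, f(14)=-772164090, f(15)=2927496330, f(16)=-11098981260, f(17)=42079432770, f(18)=-159535242090; answer -159535242090
Step 2: S1 = -159535242090; c = 27; 4*(27)^4 - 7*(27)^3 + 5*(27)^2 - 9 = (2125764) + (-137781) + (3645) + (-9) = 1991619; answer 1991619
Step 3: S2 = 1991619; r = -16; a(2) = 2*(6) - 2*(-16) = 44; iterating: a(2)=44, a(3)=76, a(4)=64, a(5)=-24, a(6)=-176, a(7)=-304, a(8)=-256, a(9)=96, a(10)=704, a(11)=1216; answer 1216
Step 4: S3 = 1216; m = -3; cross terms: (-34*-40 - 36*-15)=1900, (36*-3 - 24*-40)=852, (24*35 - -16*-3)=792, (-16*32 - -19*35)=153, (-19*-15 - -34*32)=1373; twice the area = |5070| = 5070; area = 2535; answer 2535

2535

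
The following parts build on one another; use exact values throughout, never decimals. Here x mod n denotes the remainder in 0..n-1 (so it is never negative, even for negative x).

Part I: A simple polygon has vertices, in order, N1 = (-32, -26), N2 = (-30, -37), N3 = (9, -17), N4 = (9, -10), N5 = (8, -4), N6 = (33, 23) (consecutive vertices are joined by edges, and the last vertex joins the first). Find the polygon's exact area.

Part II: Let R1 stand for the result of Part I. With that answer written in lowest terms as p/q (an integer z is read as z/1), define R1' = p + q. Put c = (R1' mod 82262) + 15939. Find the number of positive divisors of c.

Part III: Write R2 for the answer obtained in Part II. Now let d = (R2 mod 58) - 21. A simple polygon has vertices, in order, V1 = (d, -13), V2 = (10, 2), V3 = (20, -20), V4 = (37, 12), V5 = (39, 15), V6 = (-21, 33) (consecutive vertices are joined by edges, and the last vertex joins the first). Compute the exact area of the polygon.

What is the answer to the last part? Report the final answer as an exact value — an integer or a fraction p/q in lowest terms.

3235/2

Part I: cross terms: (-32*-37 - -30*-26)=404, (-30*-17 - 9*-37)=843, (9*-10 - 9*-17)=63, (9*-4 - 8*-10)=44, (8*23 - 33*-4)=316, (33*-26 - -32*23)=-122; twice the area = |1548| = 1548; area = 774; answer 774
Part II: R1 = 774; threaded value p + q = 775; c = 16714; 16714 = 2 * 61 * 137; number of divisors = (1+1) * (1+1) * (1+1) = 8; answer 8
Part III: R2 = 8; d = -13; cross terms: (-13*2 - 10*-13)=104, (10*-20 - 20*2)=-240, (20*12 - 37*-20)=980, (37*15 - 39*12)=87, (39*33 - -21*15)=1602, (-21*-13 - -13*33)=702; twice the area = |3235| = 3235; area = 3235/2; answer 3235/2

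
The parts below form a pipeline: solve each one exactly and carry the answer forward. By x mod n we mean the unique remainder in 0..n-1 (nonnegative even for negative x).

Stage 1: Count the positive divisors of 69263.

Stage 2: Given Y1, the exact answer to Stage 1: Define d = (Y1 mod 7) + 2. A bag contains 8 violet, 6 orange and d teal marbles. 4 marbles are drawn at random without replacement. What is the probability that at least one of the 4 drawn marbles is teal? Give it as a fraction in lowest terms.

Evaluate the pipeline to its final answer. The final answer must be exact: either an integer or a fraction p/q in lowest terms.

Stage 1: 69263 is prime, so its only divisors are 1 and 69263; count = 2; answer 2
Stage 2: Y1 = 2; d = 4; total draws C(18,4) = 3060; complement C(14,4) = 1001; favorable 3060 - 1001 = 2059; P = 2059/3060; answer 2059/3060

2059/3060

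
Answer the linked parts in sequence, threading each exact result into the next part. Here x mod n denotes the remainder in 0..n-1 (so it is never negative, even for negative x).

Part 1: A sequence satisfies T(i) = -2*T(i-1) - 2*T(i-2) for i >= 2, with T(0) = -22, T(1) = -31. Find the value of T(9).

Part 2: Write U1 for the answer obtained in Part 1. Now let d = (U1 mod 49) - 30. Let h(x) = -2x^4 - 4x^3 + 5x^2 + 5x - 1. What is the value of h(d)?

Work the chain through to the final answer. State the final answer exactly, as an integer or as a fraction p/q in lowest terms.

Part 1: T(2) = -2*(-31) - 2*(-22) = 106; iterating: T(2)=106, T(3)=-150, T(4)=88, T(5)=124, T(6)=-424, T(7)=600, T(8)=-352, T(9)=-496; answer -496
Part 2: U1 = -496; d = 13; -2*(13)^4 - 4*(13)^3 + 5*(13)^2 + 5*(13)^1 - 1 = (-57122) + (-8788) + (845) + (65) + (-1) = -65001; answer -65001

-65001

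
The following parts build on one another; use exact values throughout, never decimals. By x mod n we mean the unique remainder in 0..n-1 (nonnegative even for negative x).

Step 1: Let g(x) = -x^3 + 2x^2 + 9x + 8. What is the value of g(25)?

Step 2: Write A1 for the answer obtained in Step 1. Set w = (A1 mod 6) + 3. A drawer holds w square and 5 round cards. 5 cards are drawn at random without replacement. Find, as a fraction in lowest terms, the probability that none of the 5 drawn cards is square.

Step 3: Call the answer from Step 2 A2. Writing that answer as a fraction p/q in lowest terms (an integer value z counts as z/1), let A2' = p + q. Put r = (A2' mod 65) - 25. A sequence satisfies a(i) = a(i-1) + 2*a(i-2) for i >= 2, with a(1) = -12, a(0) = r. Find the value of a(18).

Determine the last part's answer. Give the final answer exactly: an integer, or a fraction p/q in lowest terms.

Step 1: -1*(25)^3 + 2*(25)^2 + 9*(25)^1 + 8 = (-15625) + (1250) + (225) + (8) = -14142; answer -14142
Step 2: A1 = -14142; w = 3; total draws C(8,5) = 56; favorable C(5,5) = 1; P = 1/56; answer 1/56
Step 3: A2 = 1/56; threaded value p + q = 57; r = 32; a(2) = 1*(-12) + 2*(32) = 52; iterating: a(2)=52, a(3)=28, a(4)=132, a(5)=188, a(6)=452, a(7)=828, a(8)=1732, a(9)=3388, a(10)=6852, a(11)=13628, a(12)=27332, a(13)=54588, a(14)=109252, a(15)=218428, a(16)=436932, a(17)=873788, a(18)=1747652; answer 1747652

1747652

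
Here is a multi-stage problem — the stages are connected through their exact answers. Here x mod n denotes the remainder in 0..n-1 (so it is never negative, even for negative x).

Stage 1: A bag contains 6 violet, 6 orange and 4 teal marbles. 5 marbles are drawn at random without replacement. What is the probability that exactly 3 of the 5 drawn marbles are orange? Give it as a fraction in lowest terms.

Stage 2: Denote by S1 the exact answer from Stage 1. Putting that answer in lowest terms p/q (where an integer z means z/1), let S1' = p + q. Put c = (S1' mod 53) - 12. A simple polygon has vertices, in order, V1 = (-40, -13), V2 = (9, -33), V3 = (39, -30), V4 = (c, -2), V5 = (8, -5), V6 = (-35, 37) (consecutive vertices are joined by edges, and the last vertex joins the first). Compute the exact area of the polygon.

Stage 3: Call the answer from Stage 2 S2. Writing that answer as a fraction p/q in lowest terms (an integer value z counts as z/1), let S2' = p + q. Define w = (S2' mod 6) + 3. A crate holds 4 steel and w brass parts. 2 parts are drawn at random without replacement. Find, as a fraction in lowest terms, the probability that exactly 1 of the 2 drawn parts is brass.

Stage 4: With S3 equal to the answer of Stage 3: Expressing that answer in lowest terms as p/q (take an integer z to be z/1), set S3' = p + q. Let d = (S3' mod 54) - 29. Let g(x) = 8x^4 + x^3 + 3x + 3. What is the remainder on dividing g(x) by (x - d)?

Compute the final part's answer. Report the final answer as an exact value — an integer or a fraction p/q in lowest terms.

Stage 1: total draws C(16,5) = 4368; favorable C(6,3)*C(10,2) = 900; P = 75/364; answer 75/364
Stage 2: S1 = 75/364; threaded value p + q = 439; c = 3; cross terms: (-40*-33 - 9*-13)=1437, (9*-30 - 39*-33)=1017, (39*-2 - 3*-30)=12, (3*-5 - 8*-2)=1, (8*37 - -35*-5)=121, (-35*-13 - -40*37)=1935; twice the area = |4523| = 4523; area = 4523/2; answer 4523/2
Stage 3: S2 = 4523/2; threaded value p + q = 4525; w = 4; total draws C(8,2) = 28; favorable C(4,1)*C(4,1) = 16; P = 4/7; answer 4/7
Stage 4: S3 = 4/7; threaded value p + q = 11; d = -18; remainder = value at the root: 8*(-18)^4 + 1*(-18)^3 + 3*(-18)^1 + 3 = (839808) + (-5832) + (-54) + (3) = 833925; answer 833925

833925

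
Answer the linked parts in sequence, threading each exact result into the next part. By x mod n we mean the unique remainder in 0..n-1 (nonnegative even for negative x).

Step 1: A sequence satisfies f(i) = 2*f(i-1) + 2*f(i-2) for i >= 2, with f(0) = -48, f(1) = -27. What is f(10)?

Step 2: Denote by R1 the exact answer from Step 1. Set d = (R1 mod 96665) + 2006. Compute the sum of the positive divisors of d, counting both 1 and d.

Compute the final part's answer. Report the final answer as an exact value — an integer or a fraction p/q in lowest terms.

94656

Step 1: f(2) = 2*(-27) + 2*(-48) = -150; iterating: f(2)=-150, f(3)=-354, f(4)=-1008, f(5)=-2724, f(6)=-7464, f(7)=-20376, f(8)=-55680, f(9)=-152112, f(10)=-415584; answer -415584
Step 2: R1 = -415584; d = 69747; 69747 = 3 * 67 * 347; sigma = (1 + 3) * (1 + 67) * (1 + 347) = 4 * 68 * 348 = 94656; answer 94656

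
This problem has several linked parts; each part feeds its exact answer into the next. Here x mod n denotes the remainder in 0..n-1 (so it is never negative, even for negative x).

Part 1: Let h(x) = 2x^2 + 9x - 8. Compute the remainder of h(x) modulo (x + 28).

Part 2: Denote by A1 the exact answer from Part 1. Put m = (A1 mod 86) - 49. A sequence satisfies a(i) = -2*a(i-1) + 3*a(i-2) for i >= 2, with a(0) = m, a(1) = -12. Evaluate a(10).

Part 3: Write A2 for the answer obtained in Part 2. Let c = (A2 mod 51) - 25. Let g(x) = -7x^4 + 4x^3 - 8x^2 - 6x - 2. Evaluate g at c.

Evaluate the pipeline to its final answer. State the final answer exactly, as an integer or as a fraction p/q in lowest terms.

Part 1: remainder = value at the root: 2*(-28)^2 + 9*(-28)^1 - 8 = (1568) + (-252) + (-8) = 1308; answer 1308
Part 2: A1 = 1308; m = -31; a(2) = -2*(-12) + 3*(-31) = -69; iterating: a(2)=-69, a(3)=102, a(4)=-411, a(5)=1128, a(6)=-3489, a(7)=10362, a(8)=-31191, a(9)=93468, a(10)=-280509; answer -280509
Part 3: A2 = -280509; c = 17; -7*(17)^4 + 4*(17)^3 - 8*(17)^2 - 6*(17)^1 - 2 = (-584647) + (19652) + (-2312) + (-102) + (-2) = -567411; answer -567411

-567411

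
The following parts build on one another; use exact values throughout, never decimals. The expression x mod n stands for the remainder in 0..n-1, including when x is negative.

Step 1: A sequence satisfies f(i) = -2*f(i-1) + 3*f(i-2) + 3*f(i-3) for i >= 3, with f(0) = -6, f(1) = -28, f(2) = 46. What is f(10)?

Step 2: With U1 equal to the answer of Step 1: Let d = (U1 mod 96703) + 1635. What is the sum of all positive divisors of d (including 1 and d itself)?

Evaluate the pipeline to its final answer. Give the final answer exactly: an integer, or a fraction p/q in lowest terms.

Step 1: f(3) = -2*(46) + 3*(-28) + 3*(-6) = -194; iterating: f(3)=-194, f(4)=442, f(5)=-1328, f(6)=3400, f(7)=-9458, f(8)=25132, f(9)=-68438, f(10)=183898; answer 183898
Step 2: U1 = 183898; d = 88830; 88830 = 2 * 3^3 * 5 * 7 * 47; sigma = (1 + 2) * (1 + 3 + 9 + 27) * (1 + 5) * (1 + 7) * (1 + 47) = 3 * 40 * 6 * 8 * 48 = 276480; answer 276480

276480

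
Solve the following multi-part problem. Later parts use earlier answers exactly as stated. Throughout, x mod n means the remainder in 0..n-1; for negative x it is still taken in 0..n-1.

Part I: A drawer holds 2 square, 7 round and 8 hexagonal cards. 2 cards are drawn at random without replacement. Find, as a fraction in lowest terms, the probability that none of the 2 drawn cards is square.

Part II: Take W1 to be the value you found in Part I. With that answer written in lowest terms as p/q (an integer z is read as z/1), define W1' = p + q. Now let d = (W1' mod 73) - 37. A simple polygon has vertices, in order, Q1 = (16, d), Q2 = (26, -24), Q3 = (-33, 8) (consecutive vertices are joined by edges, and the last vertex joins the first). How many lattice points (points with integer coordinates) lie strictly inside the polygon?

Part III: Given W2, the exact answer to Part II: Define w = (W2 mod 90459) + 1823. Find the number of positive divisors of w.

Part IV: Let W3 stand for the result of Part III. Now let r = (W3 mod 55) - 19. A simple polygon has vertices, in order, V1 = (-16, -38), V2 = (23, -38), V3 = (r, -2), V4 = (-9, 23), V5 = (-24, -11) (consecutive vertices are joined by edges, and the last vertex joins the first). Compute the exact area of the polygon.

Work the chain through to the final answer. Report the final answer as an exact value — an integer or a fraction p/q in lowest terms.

1067

Part I: total draws C(17,2) = 136; favorable C(15,2) = 105; P = 105/136; answer 105/136
Part II: W1 = 105/136; threaded value p + q = 241; d = -15; cross terms: (16*-24 - 26*-15)=6, (26*8 - -33*-24)=-584, (-33*-15 - 16*8)=367; twice the area = |-211| = 211; area = 211/2; boundary points = 1 + 1 + 1 = 3; strictly interior points = area - boundary/2 + 1 = 105; answer 105
Part III: W2 = 105; w = 1928; 1928 = 2^3 * 241; number of divisors = (3+1) * (1+1) = 8; answer 8
Part IV: W3 = 8; r = -11; cross terms: (-16*-38 - 23*-38)=1482, (23*-2 - -11*-38)=-464, (-11*23 - -9*-2)=-271, (-9*-11 - -24*23)=651, (-24*-38 - -16*-11)=736; twice the area = |2134| = 2134; area = 1067; answer 1067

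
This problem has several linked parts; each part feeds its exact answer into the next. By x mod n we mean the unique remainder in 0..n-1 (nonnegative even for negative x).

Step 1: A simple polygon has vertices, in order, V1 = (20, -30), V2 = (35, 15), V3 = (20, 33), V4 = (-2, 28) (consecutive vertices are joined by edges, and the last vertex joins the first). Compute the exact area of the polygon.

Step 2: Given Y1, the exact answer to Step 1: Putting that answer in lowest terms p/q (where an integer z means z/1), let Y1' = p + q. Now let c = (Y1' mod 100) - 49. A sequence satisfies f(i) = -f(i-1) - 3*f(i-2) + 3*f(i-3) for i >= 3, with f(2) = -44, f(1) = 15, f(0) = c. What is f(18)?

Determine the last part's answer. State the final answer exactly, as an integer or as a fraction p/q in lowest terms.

-5297924

Step 1: cross terms: (20*15 - 35*-30)=1350, (35*33 - 20*15)=855, (20*28 - -2*33)=626, (-2*-30 - 20*28)=-500; twice the area = |2331| = 2331; area = 2331/2; answer 2331/2
Step 2: Y1 = 2331/2; threaded value p + q = 2333; c = -16; f(3) = -1*(-44) - 3*(15) + 3*(-16) = -49; iterating: f(3)=-49, f(4)=226, f(5)=-211, f(6)=-614, f(7)=1925, f(8)=-716, f(9)=-6901, f(10)=14824, f(11)=3731, f(12)=-68906, f(13)=102185, f(14)=115726, f(15)=-628999, f(16)=588376, f(17)=1645799, f(18)=-5297924; answer -5297924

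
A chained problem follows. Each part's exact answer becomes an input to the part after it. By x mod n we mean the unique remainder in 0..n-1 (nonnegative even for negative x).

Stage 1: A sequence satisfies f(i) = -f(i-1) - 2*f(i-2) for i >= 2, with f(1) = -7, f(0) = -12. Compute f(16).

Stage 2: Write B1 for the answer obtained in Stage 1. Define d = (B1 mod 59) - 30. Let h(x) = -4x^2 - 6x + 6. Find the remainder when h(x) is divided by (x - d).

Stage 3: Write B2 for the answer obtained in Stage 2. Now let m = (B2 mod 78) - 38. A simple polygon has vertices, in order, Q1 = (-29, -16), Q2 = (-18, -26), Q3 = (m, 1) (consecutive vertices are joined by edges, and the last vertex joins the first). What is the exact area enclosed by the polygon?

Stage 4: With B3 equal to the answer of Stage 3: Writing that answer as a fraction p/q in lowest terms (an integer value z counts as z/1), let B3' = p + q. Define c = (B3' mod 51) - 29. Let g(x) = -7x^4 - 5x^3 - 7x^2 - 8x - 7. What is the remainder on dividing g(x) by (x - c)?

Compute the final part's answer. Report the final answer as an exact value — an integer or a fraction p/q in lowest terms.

Stage 1: f(2) = -1*(-7) - 2*(-12) = 31; iterating: f(2)=31, f(3)=-17, f(4)=-45, f(5)=79, f(6)=11, f(7)=-169, f(8)=147, f(9)=191, f(10)=-485, f(11)=103, f(12)=867, f(13)=-1073, f(14)=-661, f(15)=2807, f(16)=-1485; answer -1485
Stage 2: B1 = -1485; d = 19; remainder = value at the root: -4*(19)^2 - 6*(19)^1 + 6 = (-1444) + (-114) + (6) = -1552; answer -1552
Stage 3: B2 = -1552; m = -30; cross terms: (-29*-26 - -18*-16)=466, (-18*1 - -30*-26)=-798, (-30*-16 - -29*1)=509; twice the area = |177| = 177; area = 177/2; answer 177/2
Stage 4: B3 = 177/2; threaded value p + q = 179; c = -3; remainder = value at the root: -7*(-3)^4 - 5*(-3)^3 - 7*(-3)^2 - 8*(-3)^1 - 7 = (-567) + (135) + (-63) + (24) + (-7) = -478; answer -478

-478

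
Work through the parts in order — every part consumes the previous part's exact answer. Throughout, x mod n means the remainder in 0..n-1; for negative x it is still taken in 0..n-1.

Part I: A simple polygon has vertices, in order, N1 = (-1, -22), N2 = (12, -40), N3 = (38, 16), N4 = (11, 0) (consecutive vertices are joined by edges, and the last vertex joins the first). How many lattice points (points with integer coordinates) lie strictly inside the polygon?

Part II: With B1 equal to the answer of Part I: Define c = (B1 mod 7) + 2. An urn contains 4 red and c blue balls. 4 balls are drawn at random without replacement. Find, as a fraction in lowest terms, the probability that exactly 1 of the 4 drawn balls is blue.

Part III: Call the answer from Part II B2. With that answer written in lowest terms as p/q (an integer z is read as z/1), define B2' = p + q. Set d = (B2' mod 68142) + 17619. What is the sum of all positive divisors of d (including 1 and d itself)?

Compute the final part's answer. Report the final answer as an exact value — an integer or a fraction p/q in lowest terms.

27984

Part I: cross terms: (-1*-40 - 12*-22)=304, (12*16 - 38*-40)=1712, (38*0 - 11*16)=-176, (11*-22 - -1*0)=-242; twice the area = |1598| = 1598; area = 799; boundary points = 1 + 2 + 1 + 2 = 6; strictly interior points = area - boundary/2 + 1 = 797; answer 797
Part II: B1 = 797; c = 8; total draws C(12,4) = 495; favorable C(8,1)*C(4,3) = 32; P = 32/495; answer 32/495
Part III: B2 = 32/495; threaded value p + q = 527; d = 18146; 18146 = 2 * 43 * 211; sigma = (1 + 2) * (1 + 43) * (1 + 211) = 3 * 44 * 212 = 27984; answer 27984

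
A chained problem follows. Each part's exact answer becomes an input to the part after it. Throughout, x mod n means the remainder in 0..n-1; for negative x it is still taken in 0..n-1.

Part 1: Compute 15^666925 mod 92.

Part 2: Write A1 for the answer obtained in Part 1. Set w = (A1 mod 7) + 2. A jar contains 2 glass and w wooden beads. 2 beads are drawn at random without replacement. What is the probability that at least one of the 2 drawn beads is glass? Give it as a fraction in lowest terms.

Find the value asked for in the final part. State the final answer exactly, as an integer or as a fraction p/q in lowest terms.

3/5

Part 1: squarings mod 92: 15^1=15, 15^2=41, 15^4=25, 15^8=73, 15^16=85, 15^32=49, 15^64=9, 15^128=81, 15^256=29, 15^512=13, 15^1024=77, 15^2048=41, 15^4096=25, 15^8192=73, 15^16384=85, 15^32768=49, 15^65536=9, 15^131072=81, 15^262144=29, 15^524288=13; 15^666925 = 15^1 * 15^4 * 15^8 * 15^32 * 15^256 * 15^1024 * 15^2048 * 15^8192 * 15^131072 * 15^524288 = 79 (mod 92); answer 79
Part 2: A1 = 79; w = 4; total draws C(6,2) = 15; complement C(4,2) = 6; favorable 15 - 6 = 9; P = 3/5; answer 3/5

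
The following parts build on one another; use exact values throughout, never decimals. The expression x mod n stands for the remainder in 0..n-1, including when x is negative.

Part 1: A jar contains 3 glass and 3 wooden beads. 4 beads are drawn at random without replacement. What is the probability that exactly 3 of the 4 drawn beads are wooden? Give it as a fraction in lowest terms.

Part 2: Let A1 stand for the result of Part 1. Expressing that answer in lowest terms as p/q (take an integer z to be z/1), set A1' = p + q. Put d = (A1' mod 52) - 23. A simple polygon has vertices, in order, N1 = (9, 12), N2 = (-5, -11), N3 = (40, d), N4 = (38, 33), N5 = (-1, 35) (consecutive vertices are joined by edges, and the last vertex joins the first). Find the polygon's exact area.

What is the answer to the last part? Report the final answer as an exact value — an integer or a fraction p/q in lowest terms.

1744

Part 1: total draws C(6,4) = 15; favorable C(3,3)*C(3,1) = 3; P = 1/5; answer 1/5
Part 2: A1 = 1/5; threaded value p + q = 6; d = -17; cross terms: (9*-11 - -5*12)=-39, (-5*-17 - 40*-11)=525, (40*33 - 38*-17)=1966, (38*35 - -1*33)=1363, (-1*12 - 9*35)=-327; twice the area = |3488| = 3488; area = 1744; answer 1744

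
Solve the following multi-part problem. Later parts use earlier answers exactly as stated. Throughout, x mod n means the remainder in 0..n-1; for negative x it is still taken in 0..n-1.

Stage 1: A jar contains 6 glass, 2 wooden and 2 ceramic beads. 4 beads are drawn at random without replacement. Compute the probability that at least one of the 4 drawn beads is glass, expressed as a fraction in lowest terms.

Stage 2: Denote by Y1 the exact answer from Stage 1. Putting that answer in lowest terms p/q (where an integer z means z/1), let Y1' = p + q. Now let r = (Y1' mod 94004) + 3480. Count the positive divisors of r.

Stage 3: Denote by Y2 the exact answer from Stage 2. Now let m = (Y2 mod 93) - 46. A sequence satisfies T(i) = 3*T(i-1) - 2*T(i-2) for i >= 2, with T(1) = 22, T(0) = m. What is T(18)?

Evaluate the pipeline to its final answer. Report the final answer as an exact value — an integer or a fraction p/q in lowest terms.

16777110

Stage 1: total draws C(10,4) = 210; complement C(4,4) = 1; favorable 210 - 1 = 209; P = 209/210; answer 209/210
Stage 2: Y1 = 209/210; threaded value p + q = 419; r = 3899; 3899 = 7 * 557; number of divisors = (1+1) * (1+1) = 4; answer 4
Stage 3: Y2 = 4; m = -42; T(2) = 3*(22) - 2*(-42) = 150; iterating: T(2)=150, T(3)=406, T(4)=918, T(5)=1942, T(6)=3990, T(7)=8086, T(8)=16278, T(9)=32662, T(10)=65430, T(11)=130966, T(12)=262038, T(13)=524182, T(14)=1048470, T(15)=2097046, T(16)=4194198, T(17)=8388502, T(18)=16777110; answer 16777110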